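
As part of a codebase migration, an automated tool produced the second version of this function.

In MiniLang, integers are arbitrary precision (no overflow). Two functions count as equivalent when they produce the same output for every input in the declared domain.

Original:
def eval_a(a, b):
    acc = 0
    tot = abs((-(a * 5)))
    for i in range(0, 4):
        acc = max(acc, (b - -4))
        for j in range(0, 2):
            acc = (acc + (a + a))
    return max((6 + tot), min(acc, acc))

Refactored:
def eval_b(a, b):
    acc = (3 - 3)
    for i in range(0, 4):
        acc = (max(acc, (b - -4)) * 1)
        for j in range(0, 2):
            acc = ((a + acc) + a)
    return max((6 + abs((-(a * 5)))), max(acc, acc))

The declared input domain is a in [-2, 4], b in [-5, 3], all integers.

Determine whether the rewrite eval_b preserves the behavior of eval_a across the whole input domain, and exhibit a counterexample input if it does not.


The one real change (`min(acc, acc)` became `max(acc, acc)`) has no effect anywhere in the declared ranges; all 63 inputs agree.
verdict: equivalent


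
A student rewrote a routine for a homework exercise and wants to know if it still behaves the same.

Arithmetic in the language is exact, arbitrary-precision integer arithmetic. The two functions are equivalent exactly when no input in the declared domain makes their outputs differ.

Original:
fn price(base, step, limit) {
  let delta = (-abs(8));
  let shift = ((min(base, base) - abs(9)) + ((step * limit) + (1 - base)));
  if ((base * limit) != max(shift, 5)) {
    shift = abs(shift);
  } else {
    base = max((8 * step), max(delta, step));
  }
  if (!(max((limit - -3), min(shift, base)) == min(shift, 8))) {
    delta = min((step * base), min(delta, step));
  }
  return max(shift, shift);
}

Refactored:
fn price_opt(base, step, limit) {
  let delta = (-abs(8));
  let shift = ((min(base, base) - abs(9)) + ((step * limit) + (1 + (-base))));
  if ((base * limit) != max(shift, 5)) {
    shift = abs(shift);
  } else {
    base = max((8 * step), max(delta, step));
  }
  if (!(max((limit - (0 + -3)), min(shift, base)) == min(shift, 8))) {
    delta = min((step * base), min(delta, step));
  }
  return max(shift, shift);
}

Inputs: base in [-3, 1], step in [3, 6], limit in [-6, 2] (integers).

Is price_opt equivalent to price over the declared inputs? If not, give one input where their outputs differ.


The two are interchangeable: arithmetic usage differs; constant usage differs, and every declared input agrees.
Tracing base=1, step=4, limit=1: price: delta := -8 | shift := -4 | ((base * limit) != max(shift, 5)): true | shift := 4 | (!(max((limit - -3), min(shift, base)) == min(shift, 8))): false | result 4 | price_opt: delta := -8 | shift := -4 | ((base * limit) != max(shift, 5)): true | shift := 4 | (!(max((limit - (0 + -3)), min(shift, base)) == min(shift, 8))): false | result 4 — matching result 4.
Across all 180 domain points the two functions coincide.
verdict: equivalent


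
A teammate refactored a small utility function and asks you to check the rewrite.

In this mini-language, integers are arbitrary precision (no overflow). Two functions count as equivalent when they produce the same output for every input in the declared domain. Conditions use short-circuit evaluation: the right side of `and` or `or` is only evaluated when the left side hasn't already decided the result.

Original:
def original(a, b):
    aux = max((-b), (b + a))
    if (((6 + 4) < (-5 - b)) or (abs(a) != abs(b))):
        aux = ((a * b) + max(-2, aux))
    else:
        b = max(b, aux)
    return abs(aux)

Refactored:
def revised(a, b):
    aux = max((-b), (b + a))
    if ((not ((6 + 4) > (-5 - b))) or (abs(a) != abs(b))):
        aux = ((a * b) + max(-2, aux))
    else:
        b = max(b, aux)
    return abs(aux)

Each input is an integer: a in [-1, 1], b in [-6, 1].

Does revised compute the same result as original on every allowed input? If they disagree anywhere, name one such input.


The suspicious-looking change has no observable effect anywhere in the declared ranges; all 24 inputs agree.
verdict: equivalent


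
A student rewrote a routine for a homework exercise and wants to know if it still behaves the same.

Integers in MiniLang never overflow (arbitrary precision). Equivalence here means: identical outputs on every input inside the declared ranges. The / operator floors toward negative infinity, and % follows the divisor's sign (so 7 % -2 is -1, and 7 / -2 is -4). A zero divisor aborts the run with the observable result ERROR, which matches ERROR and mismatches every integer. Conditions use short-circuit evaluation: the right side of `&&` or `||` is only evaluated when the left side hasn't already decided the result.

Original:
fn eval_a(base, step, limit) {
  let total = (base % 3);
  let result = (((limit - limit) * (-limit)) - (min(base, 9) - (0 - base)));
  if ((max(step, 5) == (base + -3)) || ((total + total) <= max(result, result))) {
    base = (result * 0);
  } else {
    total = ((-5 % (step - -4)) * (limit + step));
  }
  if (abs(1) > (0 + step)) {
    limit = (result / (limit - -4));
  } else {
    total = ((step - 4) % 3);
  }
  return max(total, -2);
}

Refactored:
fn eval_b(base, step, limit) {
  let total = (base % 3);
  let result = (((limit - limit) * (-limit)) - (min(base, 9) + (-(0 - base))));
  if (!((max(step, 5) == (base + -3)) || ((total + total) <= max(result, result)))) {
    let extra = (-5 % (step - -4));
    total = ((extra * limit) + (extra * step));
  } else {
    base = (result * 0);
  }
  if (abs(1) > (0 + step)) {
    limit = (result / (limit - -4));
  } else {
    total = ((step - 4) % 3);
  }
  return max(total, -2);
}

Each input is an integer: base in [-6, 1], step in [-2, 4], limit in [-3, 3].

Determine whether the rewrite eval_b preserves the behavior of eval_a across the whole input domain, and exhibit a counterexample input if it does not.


Reading the diff, among the changes: boolean connective usage differs; arithmetic usage differs; statement counts differ; local variable names differ.
Spot check at base=-6, step=2, limit=2 — eval_a: total=0, then result=12, then ((max(step, 5) == (base + -3)) || ((total + total) <= max(result, result))) is true, then base=0, then (abs(1) > (0 + step)) is false, then total=1, then returns 1. eval_b: total=0, then result=12, then (!((max(step, 5) == (base + -3)) || ((total + total) <= max(result, result)))) is false, then base=0, then (abs(1) > (0 + step)) is false, then total=1, then returns 1. Both give 1.
Every one of the 392 inputs gives matching results.
verdict: equivalent


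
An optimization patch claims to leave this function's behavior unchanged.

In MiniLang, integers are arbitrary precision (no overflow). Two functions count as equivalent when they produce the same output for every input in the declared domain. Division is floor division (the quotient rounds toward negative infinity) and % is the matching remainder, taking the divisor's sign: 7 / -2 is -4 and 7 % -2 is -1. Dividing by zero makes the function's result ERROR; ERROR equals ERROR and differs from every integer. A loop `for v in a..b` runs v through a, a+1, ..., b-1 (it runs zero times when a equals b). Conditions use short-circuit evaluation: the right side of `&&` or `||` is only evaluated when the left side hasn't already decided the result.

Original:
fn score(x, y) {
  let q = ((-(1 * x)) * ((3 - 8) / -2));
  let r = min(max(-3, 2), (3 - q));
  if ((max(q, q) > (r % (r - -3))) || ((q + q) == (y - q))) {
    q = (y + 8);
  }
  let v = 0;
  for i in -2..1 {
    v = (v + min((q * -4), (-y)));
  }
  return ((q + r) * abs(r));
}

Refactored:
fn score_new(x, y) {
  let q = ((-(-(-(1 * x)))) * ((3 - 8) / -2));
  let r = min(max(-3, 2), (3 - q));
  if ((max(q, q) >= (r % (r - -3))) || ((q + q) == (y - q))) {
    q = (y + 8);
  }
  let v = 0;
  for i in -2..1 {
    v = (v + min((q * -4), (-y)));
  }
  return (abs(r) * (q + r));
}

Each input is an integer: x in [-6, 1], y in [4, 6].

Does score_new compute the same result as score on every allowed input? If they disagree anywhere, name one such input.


Although `(max(q, q) > (r % (r - -3)))` became `(max(q, q) >= (r % (r - -3)))`, no input in the stated domain can expose it.
As a probe, take x=-5, y=5: score runs q = 10; r = -7; ((max(q, q) > (r % (r - -3))) || ((q + q) == (y - q))) -> true; q = 13; v = 0; [i=-2]; v = -52; [i=-1]; v = -104; [i=0]; v = -156; return 42; score_new runs q = 10; r = -7; ((max(q, q) >= (r % (r - -3))) || ((q + q) == (y - q))) -> true; q = 13; v = 0; [i=-2]; v = -52; [i=-1]; v = -104; [i=0]; v = -156; return 42; both end at 42.
Checked all 24 inputs in the declared domain: the outputs agree on every one.
verdict: equivalent


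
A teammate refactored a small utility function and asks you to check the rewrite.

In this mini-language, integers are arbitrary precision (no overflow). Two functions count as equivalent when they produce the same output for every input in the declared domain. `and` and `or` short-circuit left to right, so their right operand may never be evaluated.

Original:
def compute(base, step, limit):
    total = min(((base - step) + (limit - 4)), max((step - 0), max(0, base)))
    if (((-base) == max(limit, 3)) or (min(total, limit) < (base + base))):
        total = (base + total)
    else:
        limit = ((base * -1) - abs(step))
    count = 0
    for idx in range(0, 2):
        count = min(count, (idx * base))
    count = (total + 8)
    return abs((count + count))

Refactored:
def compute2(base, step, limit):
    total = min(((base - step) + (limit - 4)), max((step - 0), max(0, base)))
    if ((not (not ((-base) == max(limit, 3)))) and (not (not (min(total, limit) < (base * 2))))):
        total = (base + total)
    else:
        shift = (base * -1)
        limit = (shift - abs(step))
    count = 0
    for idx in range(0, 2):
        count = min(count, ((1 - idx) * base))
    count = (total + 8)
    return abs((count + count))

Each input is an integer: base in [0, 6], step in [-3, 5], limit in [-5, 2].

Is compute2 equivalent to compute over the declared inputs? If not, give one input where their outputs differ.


Evaluate both at base=1, step=-3, limit=-5.
compute: total=-5, then (((-base) == max(limit, 3)) or (min(total, limit) < (base + base))) is true, then total=-4, then count=0, then (idx=0), then count=0, then (idx=1), then count=0, then count=4, then returns 8
compute2: total=-5, then ((not (not ((-base) == max(limit, 3)))) and (not (not (min(total, limit) < (base * 2))))) is false, then shift=-1, then limit=-4, then count=0, then (idx=0), then count=0, then (idx=1), then count=0, then count=3, then returns 6
8 and 6 differ, so these are not the same function on this domain.
verdict: not equivalent; witness: base=1, step=-3, limit=-5


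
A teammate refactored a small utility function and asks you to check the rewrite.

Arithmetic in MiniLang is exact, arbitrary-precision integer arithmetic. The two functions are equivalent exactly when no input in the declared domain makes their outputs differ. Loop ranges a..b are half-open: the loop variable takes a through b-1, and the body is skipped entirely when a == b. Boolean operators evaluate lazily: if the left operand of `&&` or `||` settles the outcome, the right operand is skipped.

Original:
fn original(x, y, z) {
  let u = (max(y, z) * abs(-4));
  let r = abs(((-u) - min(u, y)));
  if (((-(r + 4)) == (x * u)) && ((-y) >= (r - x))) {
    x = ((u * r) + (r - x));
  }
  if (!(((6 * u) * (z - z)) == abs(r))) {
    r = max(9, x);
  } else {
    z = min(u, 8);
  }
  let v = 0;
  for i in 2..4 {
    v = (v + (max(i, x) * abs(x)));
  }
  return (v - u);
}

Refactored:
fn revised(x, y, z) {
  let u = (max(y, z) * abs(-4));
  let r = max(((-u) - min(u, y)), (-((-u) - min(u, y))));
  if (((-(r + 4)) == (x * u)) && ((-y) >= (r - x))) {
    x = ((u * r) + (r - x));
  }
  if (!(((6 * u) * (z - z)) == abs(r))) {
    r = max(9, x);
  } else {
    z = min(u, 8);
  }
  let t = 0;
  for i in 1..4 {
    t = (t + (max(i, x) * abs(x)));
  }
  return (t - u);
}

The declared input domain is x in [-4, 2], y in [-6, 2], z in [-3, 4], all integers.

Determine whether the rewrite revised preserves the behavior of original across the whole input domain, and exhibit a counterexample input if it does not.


The rewrite breaks on x=-4, y=-6, z=-3, where the results are 32 and 36.
original: u=-12, then r=24, then (((-(r + 4)) == (x * u)) && ((-y) >= (r - x))) is false, then (!(((6 * u) * (z - z)) == abs(r))) is true, then r=9, then v=0, then (i=2), then v=8, then (i=3), then v=20, then returns 32
revised: u=-12, then r=24, then (((-(r + 4)) == (x * u)) && ((-y) >= (r - x))) is false, then (!(((6 * u) * (z - z)) == abs(r))) is true, then r=9, then t=0, then (i=1), then t=4, then (i=2), then t=12, then (i=3), then t=24, then returns 36
verdict: not equivalent; witness: x=-4, y=-6, z=-3


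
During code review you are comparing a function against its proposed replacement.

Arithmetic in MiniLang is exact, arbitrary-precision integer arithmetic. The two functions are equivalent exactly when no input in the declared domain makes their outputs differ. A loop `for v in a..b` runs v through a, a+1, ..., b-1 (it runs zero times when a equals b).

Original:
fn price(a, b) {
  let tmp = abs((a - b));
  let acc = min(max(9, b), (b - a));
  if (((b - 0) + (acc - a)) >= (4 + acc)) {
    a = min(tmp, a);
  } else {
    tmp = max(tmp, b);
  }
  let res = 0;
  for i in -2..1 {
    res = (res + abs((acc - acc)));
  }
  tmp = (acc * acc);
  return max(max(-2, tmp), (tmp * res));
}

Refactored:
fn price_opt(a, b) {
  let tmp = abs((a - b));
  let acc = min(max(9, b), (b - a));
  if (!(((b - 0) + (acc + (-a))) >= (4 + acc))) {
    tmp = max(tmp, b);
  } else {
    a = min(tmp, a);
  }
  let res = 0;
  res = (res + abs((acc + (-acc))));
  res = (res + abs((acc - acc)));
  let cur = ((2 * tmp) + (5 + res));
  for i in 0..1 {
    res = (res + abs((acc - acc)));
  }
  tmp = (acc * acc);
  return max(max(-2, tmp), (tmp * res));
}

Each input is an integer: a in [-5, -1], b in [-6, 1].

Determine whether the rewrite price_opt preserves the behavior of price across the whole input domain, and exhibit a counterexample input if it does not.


Behavior is preserved: although min/max/abs usage differs; and statement counts differ; and arithmetic usage differs; and loop structure differs; and local variable names differ; and constant usage differs; and boolean connective usage differs, the outputs never diverge.
As a probe, take a=-4, b=-4: price runs tmp becomes 0; next acc becomes 0; next (((b - 0) + (acc - a)) >= (4 + acc)) evaluates to false; next tmp becomes 0; next res becomes 0; next at i=-2:; next res becomes 0; next at i=-1:; next res becomes 0; next at i=0:; next res becomes 0; next tmp becomes 0; next final value 0; price_opt runs tmp becomes 0; next acc becomes 0; next (!(((b - 0) + (acc + (-a))) >= (4 + acc))) evaluates to true; next tmp becomes 0; next res becomes 0; next res becomes 0; next res becomes 0; next cur becomes 5; next at i=0:; next res becomes 0; next tmp becomes 0; next final value 0; both end at 0.
Every one of the 40 inputs gives matching results.
verdict: equivalent


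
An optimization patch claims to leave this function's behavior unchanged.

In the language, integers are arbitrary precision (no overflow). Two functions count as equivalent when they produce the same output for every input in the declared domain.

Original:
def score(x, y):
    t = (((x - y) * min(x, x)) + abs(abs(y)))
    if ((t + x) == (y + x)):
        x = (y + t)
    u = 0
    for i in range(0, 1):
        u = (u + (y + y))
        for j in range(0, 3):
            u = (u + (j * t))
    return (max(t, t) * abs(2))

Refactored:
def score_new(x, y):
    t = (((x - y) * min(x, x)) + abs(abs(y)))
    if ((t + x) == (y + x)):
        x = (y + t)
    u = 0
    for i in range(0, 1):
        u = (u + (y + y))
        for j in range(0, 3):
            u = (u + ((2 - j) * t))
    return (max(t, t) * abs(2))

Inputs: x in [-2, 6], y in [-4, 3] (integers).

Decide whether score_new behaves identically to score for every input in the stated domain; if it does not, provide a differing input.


The two are interchangeable: arithmetic usage differs; and constant usage differs, and every declared input agrees.
Spot check at x=0, y=-4 — score: t=4, then ((t + x) == (y + x)) is false, then u=0, then (i=0), then u=-8, then (j=0), then u=-8, then (j=1), then u=-4, then (j=2), then u=4, then returns 8. score_new: t=4, then ((t + x) == (y + x)) is false, then u=0, then (i=0), then u=-8, then (j=0), then u=0, then (j=1), then u=4, then (j=2), then u=4, then returns 8. Both give 8.
Every one of the 72 inputs gives matching results.
verdict: equivalent


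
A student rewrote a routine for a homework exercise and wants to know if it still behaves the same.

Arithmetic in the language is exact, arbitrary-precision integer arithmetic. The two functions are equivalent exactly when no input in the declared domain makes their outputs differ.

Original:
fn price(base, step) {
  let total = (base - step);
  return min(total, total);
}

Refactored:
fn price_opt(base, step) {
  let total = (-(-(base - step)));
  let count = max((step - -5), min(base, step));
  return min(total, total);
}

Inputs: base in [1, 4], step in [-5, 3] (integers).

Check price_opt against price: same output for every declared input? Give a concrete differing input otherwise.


Equivalent. Whatever the rewrite altered, no input in the stated domain can expose a difference.
Across all 36 domain points the two functions coincide.
As a probe, take base=2, step=2: price runs total becomes 0; next final value 0; price_opt runs total becomes 0; next count becomes 7; next final value 0; both end at 0.
verdict: equivalent


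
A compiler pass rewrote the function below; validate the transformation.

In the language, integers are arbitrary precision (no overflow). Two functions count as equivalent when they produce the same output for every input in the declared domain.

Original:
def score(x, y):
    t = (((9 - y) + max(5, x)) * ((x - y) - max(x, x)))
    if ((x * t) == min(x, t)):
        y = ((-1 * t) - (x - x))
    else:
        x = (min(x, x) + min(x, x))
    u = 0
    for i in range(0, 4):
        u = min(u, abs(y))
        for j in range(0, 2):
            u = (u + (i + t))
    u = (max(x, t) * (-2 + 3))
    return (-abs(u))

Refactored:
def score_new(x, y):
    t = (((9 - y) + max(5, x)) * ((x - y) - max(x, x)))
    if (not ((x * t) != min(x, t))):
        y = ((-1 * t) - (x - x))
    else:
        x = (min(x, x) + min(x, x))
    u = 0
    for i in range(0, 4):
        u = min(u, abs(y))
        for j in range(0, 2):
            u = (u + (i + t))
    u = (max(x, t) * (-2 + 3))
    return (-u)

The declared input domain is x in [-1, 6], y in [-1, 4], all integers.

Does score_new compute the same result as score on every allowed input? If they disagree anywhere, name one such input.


Run the pair on x=-1, y=1.
score: t=-13, then ((x * t) == min(x, t)) is false, then x=-2, then u=0, then (i=0), then u=0, then (j=0), then u=-13, then (j=1), then u=-26, then (i=1), then u=-26, then (j=0), then u=-38, then (j=1), then u=-50, then (i=2), then u=-50, then (j=0), then u=-61, then (j=1), then u=-72, then (i=3), then u=-72, then (j=0), then u=-82, then (j=1), then u=-92, then u=-2, then returns -2
score_new: t=-13, then (not ((x * t) != min(x, t))) is false, then x=-2, then u=0, then (i=0), then u=0, then (j=0), then u=-13, then (j=1), then u=-26, then (i=1), then u=-26, then (j=0), then u=-38, then (j=1), then u=-50, then (i=2), then u=-50, then (j=0), then u=-61, then (j=1), then u=-72, then (i=3), then u=-72, then (j=0), then u=-82, then (j=1), then u=-92, then u=-2, then returns 2
-2 and 2 differ, so these are not the same function on this domain.
verdict: not equivalent; witness: x=-1, y=1


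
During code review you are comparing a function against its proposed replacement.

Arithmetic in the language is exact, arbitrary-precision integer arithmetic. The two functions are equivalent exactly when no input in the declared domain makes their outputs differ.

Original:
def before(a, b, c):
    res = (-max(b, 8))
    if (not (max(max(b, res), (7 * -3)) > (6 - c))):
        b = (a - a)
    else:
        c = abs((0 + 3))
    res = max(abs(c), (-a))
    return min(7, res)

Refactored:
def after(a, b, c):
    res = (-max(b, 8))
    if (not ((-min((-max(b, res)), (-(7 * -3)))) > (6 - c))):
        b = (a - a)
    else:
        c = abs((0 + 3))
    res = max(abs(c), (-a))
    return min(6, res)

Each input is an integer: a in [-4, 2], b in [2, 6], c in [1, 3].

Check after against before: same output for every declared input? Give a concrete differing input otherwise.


Although `7` became `6`, no input in the stated domain can expose it; all 105 inputs agree.
verdict: equivalent


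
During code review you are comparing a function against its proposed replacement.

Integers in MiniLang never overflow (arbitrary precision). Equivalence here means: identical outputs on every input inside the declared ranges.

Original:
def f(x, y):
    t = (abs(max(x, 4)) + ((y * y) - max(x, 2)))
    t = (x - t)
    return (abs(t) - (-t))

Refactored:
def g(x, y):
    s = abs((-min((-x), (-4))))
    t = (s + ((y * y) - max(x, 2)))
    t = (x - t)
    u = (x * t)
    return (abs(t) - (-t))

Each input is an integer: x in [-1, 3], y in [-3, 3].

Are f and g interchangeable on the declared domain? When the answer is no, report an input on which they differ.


Although statement counts differ; local variable names differ; arithmetic usage differs; min/max/abs usage differs, 35/35 inputs agree.
verdict: equivalent


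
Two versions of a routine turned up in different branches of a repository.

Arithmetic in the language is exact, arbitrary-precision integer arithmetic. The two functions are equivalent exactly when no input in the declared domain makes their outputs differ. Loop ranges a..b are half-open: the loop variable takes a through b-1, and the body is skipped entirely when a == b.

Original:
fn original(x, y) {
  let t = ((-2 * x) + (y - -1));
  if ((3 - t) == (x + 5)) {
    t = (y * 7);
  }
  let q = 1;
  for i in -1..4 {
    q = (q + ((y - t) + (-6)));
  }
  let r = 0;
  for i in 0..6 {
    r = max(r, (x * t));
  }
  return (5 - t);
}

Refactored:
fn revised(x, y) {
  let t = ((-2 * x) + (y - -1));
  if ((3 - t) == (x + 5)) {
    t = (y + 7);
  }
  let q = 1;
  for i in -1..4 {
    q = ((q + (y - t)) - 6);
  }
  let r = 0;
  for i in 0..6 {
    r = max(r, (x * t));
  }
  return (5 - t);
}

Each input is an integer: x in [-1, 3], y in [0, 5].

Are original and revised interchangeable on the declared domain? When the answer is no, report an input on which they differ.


The rewrite breaks on x=3, y=0, where the results are 5 and -2.
original: t becomes -5; next ((3 - t) == (x + 5)) evaluates to true; next t becomes 0; next q becomes 1; next at i=-1:; next q becomes -5; next at i=0:; next q becomes -11; next at i=1:; next q becomes -17; next at i=2:; next q becomes -23; next at i=3:; next q becomes -29; next r becomes 0; next at i=0:; next r becomes 0; next at i=1:; next r becomes 0; next at i=2:; next r becomes 0; next at i=3:; next r becomes 0; next at i=4:; next r becomes 0; next at i=5:; next r becomes 0; next final value 5
revised: t becomes -5; next ((3 - t) == (x + 5)) evaluates to true; next t becomes 7; next q becomes 1; next at i=-1:; next q becomes -12; next at i=0:; next q becomes -25; next at i=1:; next q becomes -38; next at i=2:; next q becomes -51; next at i=3:; next q becomes -64; next r becomes 0; next at i=0:; next r becomes 21; next at i=1:; next r becomes 21; next at i=2:; next r becomes 21; next at i=3:; next r becomes 21; next at i=4:; next r becomes 21; next at i=5:; next r becomes 21; next final value -2
verdict: not equivalent; witness: x=3, y=0


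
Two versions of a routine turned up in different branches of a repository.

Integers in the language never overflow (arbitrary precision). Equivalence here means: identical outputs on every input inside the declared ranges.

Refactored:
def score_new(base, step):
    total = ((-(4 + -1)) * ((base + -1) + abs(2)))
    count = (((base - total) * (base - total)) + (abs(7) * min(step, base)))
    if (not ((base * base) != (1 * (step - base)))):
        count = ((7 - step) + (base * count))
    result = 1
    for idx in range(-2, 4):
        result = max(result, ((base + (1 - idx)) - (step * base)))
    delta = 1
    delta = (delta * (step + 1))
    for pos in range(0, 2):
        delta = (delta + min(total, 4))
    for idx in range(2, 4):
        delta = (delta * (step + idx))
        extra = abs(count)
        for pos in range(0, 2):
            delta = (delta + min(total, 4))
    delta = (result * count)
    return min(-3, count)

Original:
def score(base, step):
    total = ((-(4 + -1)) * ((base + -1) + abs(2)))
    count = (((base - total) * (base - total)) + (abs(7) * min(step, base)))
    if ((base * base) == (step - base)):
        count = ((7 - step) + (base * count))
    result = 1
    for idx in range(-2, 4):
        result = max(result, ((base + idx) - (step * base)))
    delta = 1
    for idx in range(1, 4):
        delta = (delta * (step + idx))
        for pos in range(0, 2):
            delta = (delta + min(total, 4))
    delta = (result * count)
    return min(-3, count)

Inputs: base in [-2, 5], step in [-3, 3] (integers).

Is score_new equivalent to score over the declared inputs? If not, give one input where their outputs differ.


Comparing the listings, the differences include: constant usage differs; also arithmetic usage differs; also min/max/abs usage differs; also comparison usage differs; also local variable names differ; also loop structure differs; also boolean connective usage differs; also statement counts differ.
Tracing base=1, step=-2: score: total := -6 | count := 35 | ((base * base) == (step - base)): false | result := 1 | iter idx=-2: | result := 1 | iter idx=-1: | result := 2 | iter idx=0: | result := 3 | iter idx=1: | result := 4 | iter idx=2: | result := 5 | iter idx=3: | result := 6 | delta := 1 | iter idx=1: | delta := -1 | iter pos=0: | delta := -7 | iter pos=1: | delta := -13 | iter idx=2: | delta := 0 | iter pos=0: | delta := -6 | iter pos=1: | delta := -12 | iter idx=3: | delta := -12 | iter pos=0: | delta := -18 | iter pos=1: | delta := -24 | delta := 210 | result -3 | score_new: total := -6 | count := 35 | (not ((base * base) != (1 * (step - base)))): false | result := 1 | iter idx=-2: | result := 6 | iter idx=-1: | result := 6 | iter idx=0: | result := 6 | iter idx=1: | result := 6 | iter idx=2: | result := 6 | iter idx=3: | result := 6 | delta := 1 | delta := -1 | iter pos=0: | delta := -7 | iter pos=1: | delta := -13 | iter idx=2: | delta := 0 | extra := 35 | iter pos=0: | delta := -6 | iter pos=1: | delta := -12 | iter idx=3: | delta := -12 | extra := 35 | iter pos=0: | delta := -18 | iter pos=1: | delta := -24 | delta := 210 | result -3 — matching result -3.
An exhaustive pass over the 56 declared inputs shows identical outputs.
verdict: equivalent


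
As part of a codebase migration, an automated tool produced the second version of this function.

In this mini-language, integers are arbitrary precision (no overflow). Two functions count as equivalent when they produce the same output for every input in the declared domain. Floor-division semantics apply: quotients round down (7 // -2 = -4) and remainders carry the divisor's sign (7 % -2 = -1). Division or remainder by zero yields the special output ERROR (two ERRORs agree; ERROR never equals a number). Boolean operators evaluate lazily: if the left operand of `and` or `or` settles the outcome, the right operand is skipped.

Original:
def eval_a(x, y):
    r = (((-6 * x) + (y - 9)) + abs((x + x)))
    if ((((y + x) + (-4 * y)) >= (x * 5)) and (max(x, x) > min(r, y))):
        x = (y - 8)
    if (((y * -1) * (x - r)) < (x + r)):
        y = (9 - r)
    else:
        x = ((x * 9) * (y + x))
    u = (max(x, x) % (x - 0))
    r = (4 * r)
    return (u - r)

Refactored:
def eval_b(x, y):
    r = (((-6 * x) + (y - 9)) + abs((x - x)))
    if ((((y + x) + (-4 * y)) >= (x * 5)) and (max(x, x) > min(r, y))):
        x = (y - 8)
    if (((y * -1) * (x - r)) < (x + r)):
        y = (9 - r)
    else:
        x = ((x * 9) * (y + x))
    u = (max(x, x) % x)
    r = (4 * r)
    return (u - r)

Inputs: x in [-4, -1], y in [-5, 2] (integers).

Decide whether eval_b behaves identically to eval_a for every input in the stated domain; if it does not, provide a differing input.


At x=-4, y=-5: eval_a gives -72, eval_b gives -40.
verdict: not equivalent; witness: x=-4, y=-5


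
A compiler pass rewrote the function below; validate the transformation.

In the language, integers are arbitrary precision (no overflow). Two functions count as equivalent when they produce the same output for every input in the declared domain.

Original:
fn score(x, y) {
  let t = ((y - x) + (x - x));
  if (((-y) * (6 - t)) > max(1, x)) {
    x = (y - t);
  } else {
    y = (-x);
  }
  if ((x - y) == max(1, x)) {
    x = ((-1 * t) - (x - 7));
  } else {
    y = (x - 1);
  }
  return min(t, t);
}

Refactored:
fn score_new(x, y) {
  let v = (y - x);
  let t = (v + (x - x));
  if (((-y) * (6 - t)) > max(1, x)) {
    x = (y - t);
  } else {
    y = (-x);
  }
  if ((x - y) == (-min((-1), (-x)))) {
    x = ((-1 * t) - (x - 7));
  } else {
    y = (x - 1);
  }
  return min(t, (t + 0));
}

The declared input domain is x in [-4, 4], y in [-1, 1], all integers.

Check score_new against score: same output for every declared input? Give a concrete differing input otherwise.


The two are interchangeable: local variable names differ, and arithmetic usage differs, and min/max/abs usage differs, and constant usage differs, and statement counts differ, and every declared input agrees.
As a probe, take x=2, y=1: score runs t becomes -1; next (((-y) * (6 - t)) > max(1, x)) evaluates to false; next y becomes -2; next ((x - y) == max(1, x)) evaluates to false; next y becomes 1; next final value -1; score_new runs v becomes -1; next t becomes -1; next (((-y) * (6 - t)) > max(1, x)) evaluates to false; next y becomes -2; next ((x - y) == (-min((-1), (-x)))) evaluates to false; next y becomes 1; next final value -1; both end at -1.
Across all 27 domain points the two functions coincide.
verdict: equivalent


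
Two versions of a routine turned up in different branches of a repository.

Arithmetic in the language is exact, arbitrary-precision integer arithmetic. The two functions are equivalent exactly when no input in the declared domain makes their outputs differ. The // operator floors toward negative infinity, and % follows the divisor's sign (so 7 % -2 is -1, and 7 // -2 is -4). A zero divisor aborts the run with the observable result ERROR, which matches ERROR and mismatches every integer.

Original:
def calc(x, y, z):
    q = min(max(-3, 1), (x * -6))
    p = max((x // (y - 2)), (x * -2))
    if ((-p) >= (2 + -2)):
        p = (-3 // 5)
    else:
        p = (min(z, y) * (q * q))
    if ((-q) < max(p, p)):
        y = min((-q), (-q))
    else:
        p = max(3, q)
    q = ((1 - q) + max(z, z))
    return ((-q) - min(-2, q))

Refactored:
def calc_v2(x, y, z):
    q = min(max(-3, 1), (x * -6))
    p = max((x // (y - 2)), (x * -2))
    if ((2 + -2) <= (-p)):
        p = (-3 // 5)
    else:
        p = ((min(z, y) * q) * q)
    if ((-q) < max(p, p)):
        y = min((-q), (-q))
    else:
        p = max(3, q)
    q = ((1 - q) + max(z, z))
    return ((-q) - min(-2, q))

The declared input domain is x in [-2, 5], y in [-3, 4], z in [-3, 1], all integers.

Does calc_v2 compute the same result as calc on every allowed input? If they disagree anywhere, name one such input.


Equivalent — the differences include comparison usage differs, yet no declared input distinguishes the two.
Spot check at x=4, y=-1, z=-2 — calc: q := -24 | p := -2 | ((-p) >= (2 + -2)): true | p := -1 | ((-q) < max(p, p)): false | p := 3 | q := 23 | result -21. calc_v2: q := -24 | p := -2 | ((2 + -2) <= (-p)): true | p := -1 | ((-q) < max(p, p)): false | p := 3 | q := 23 | result -21. Both give -21.
Sweeping the whole domain (320 inputs) finds no disagreement.
verdict: equivalent


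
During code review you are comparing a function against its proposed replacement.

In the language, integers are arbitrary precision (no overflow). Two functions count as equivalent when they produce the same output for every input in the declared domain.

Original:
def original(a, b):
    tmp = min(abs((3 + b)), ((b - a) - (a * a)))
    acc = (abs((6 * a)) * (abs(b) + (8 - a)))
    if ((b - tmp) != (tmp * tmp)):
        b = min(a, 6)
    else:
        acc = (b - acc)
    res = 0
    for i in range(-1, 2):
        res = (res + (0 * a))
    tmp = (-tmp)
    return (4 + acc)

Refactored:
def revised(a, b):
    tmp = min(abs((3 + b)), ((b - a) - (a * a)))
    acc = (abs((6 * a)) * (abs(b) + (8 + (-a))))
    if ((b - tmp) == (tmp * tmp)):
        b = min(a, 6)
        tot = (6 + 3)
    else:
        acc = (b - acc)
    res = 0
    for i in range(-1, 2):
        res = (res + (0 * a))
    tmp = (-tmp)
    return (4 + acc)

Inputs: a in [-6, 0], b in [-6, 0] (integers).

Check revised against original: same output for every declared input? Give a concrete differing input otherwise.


Evaluate both at a=-6, b=-6.
original: tmp=-36, then acc=720, then ((b - tmp) != (tmp * tmp)) is true, then b=-6, then res=0, then (i=-1), then res=0, then (i=0), then res=0, then (i=1), then res=0, then tmp=36, then returns 724
revised: tmp=-36, then acc=720, then ((b - tmp) == (tmp * tmp)) is false, then acc=-726, then res=0, then (i=-1), then res=0, then (i=0), then res=0, then (i=1), then res=0, then tmp=36, then returns -722
724 against -722: the behavior changed.
verdict: not equivalent; witness: a=-6, b=-6


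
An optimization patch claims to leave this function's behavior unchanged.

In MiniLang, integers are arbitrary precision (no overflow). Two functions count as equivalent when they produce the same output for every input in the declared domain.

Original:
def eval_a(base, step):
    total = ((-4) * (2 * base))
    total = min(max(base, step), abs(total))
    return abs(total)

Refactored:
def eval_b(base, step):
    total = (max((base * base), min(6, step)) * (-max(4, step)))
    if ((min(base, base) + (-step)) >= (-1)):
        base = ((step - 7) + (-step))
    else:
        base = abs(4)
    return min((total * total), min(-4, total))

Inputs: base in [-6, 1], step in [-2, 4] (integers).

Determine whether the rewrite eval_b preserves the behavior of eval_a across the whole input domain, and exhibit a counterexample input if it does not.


Run the pair on base=-6, step=-2.
eval_a: total becomes 48; next total becomes -2; next final value 2
eval_b: total becomes -144; next ((min(base, base) + (-step)) >= (-1)) evaluates to false; next base becomes 4; next final value -144
2 vs -144 — the two versions disagree here.
verdict: not equivalent; witness: base=-6, step=-2


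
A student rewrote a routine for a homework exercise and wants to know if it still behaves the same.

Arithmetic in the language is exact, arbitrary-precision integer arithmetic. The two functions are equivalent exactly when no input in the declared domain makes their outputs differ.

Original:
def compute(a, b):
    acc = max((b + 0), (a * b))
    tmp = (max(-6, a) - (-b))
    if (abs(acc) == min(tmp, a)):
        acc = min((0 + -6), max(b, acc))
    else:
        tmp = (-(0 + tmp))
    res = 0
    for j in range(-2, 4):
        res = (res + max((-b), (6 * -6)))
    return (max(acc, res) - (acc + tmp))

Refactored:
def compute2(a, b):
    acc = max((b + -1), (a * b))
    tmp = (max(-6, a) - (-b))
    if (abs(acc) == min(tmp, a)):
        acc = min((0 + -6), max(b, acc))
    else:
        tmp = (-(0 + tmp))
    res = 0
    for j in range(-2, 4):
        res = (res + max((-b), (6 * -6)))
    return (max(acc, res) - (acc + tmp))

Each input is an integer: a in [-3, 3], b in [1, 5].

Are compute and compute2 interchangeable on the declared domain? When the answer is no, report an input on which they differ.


Evaluate both at a=0, b=1.
compute: acc becomes 1; next tmp becomes 1; next (abs(acc) == min(tmp, a)) evaluates to false; next tmp becomes -1; next res becomes 0; next at j=-2:; next res becomes -1; next at j=-1:; next res becomes -2; next at j=0:; next res becomes -3; next at j=1:; next res becomes -4; next at j=2:; next res becomes -5; next at j=3:; next res becomes -6; next final value 1
compute2: acc becomes 0; next tmp becomes 1; next (abs(acc) == min(tmp, a)) evaluates to true; next acc becomes -6; next res becomes 0; next at j=-2:; next res becomes -1; next at j=-1:; next res becomes -2; next at j=0:; next res becomes -3; next at j=1:; next res becomes -4; next at j=2:; next res becomes -5; next at j=3:; next res becomes -6; next final value -1
1 != -1, so the rewrite changes behavior.
verdict: not equivalent; witness: a=0, b=1


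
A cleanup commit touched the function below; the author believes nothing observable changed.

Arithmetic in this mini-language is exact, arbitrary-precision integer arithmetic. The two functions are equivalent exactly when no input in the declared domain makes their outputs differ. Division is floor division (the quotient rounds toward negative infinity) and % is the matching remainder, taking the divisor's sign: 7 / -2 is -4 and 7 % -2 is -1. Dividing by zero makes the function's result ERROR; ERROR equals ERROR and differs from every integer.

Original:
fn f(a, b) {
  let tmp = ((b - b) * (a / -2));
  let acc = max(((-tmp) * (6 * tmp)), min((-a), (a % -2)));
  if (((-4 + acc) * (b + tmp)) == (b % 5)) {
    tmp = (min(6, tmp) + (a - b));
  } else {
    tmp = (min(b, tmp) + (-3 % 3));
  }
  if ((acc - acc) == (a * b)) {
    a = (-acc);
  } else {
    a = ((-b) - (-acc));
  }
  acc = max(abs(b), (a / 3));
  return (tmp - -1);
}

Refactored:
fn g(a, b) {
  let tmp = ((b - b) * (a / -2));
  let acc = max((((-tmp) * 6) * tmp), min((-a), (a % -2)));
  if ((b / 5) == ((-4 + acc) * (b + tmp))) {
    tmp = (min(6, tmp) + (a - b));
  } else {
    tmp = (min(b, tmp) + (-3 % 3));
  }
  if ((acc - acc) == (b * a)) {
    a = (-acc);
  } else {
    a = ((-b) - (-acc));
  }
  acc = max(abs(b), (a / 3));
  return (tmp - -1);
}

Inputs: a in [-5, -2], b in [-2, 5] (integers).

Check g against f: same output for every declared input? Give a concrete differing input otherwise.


Run the pair on a=-5, b=-1.
f: tmp = 0; acc = 0; (((-4 + acc) * (b + tmp)) == (b % 5)) -> true; tmp = -4; ((acc - acc) == (a * b)) -> false; a = 1; acc = 1; return -3
g: tmp = 0; acc = 0; ((b / 5) == ((-4 + acc) * (b + tmp))) -> false; tmp = -1; ((acc - acc) == (b * a)) -> false; a = 1; acc = 1; return 0
-3 and 0 differ, so these are not the same function on this domain.
verdict: not equivalent; witness: a=-5, b=-1


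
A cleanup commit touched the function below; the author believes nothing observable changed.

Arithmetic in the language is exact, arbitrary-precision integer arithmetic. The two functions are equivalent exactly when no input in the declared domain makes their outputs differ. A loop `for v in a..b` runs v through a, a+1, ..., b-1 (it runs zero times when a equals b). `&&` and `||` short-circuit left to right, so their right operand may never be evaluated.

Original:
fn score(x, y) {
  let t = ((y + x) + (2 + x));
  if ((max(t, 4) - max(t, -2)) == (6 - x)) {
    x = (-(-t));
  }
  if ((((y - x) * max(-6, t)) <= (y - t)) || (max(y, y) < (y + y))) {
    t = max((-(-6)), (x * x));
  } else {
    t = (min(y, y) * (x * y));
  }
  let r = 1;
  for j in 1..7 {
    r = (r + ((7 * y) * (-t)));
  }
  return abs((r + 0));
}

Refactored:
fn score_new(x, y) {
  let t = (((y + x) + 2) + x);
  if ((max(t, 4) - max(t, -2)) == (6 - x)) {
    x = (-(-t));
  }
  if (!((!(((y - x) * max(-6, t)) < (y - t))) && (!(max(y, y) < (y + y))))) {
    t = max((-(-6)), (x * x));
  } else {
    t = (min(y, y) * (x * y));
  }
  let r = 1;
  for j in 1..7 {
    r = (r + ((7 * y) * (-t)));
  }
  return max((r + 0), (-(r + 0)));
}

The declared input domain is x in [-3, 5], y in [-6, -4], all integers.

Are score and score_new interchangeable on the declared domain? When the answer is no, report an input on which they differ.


The suspicious edit (`(((y - x) * max(-6, t)) <= (y - t))` became `(((y - x) * max(-6, t)) < (y - t))`) never changes the result for any input inside the declared domain; all 27 inputs agree.
verdict: equivalent
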